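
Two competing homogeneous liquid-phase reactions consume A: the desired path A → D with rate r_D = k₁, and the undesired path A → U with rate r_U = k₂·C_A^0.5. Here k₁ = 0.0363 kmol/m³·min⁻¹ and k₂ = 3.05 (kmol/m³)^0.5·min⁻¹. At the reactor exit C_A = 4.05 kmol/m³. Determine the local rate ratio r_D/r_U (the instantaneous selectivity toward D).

S_{D/U} = r_D/r_U = (k₁)/(k₂·C_A^0.5) = (k₁/k₂)·C_A^-0.5.
= (0.0363) / (3.05×4.050^0.5) = 0.03630/6.138 = 0.00591.

0.00591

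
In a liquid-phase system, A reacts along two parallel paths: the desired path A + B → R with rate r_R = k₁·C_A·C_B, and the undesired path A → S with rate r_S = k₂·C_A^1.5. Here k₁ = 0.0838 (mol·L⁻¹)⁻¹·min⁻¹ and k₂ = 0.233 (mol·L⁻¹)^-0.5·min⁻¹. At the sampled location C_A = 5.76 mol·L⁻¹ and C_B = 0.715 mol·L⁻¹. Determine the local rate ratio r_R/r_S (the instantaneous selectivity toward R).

0.107

S_{R/S} = r_R/r_S = (k₁·C_A·C_B)/(k₂·C_A^1.5) = (k₁/k₂)·C_A^-0.5·C_B.
= (0.0838×5.760×0.7150) / (0.233×5.760^1.5) = 0.3451/3.221 = 0.107.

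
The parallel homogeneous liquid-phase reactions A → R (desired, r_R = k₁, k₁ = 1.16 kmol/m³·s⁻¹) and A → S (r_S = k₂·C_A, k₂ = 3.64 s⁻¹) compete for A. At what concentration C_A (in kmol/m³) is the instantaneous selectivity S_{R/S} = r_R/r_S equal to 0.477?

S_{R/S} = (k₁/k₂)·C_A⁻¹ ⇒ C_A = (S·k₂/k₁)^(-1).
= (0.477×3.64/1.16)^(-1) = (1.497)^(-1) = 0.668 kmol/m³.

0.668 kmol/m³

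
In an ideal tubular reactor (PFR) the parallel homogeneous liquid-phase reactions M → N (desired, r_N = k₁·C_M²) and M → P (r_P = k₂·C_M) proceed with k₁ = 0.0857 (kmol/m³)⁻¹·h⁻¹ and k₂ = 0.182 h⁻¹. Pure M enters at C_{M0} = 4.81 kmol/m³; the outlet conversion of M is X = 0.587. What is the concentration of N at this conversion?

C_M = C_{M0}(1−X) = 1.987 kmol/m³.
Along a PFR/batch, dC_P/dC_M = −r_P/(r_N+r_P) = −k₂/(k₂+k₁·C_M).
Integrating from C_{M0} to C_M: C_P = (0.182/0.0857)·ln[(0.182+0.0857·4.81)/(0.182+0.0857·1.99)] = 2.124·ln(0.5942/0.3522) = 1.111 kmol/m³.
Then C_N = (C_{M0}−C_M) − C_P = 2.823 − 1.111 = 1.713 kmol/m³.

1.71 kmol/m³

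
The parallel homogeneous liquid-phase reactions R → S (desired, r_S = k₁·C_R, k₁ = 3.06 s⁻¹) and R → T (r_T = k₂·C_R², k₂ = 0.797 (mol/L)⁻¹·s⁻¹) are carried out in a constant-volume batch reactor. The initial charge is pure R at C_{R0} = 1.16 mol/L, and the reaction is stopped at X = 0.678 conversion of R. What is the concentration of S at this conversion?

C_R = C_{R0}(1−X) = 0.3735 mol/L.
Along a PFR/batch, dC_S/dC_R = −r_S/(r_S+r_T) = −k₁/(k₁+k₂·C_R).
Integrating from C_{R0} to C_R: C_S = (3.06/0.797)·ln[(3.06+0.797·1.16)/(3.06+0.797·0.374)] = 3.839·ln(3.985/3.358) = 0.6572 mol/L.

0.657 mol/L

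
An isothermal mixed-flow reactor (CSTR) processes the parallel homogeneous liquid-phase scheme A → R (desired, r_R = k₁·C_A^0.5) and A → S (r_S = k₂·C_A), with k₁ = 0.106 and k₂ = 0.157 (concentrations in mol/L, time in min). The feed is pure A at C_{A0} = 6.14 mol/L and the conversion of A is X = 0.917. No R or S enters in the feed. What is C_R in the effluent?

Exit C_A = C_{A0}(1−X) = 6.14×0.0830 = 0.5096 mol/L.
A CSTR operates uniformly at the exit composition, giving r_R = 0.07567 and r_S = 0.08001 (each k·C_A^n at C_A = 0.5096).
Fraction of consumed A going to R: r_R/(r_R+r_S) = 0.4861.
C_R = 0.4861·C_{A0}·X = 0.4861×6.14×0.917 = 2.74 mol/L.

2.74 mol/L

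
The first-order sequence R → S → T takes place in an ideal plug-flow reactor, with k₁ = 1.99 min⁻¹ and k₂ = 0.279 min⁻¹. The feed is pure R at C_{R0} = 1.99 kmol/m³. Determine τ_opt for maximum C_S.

For first-order series the maximum of C_S occurs at τ_opt = ln(k₂/k₁)/(k₂−k₁).
= ln(0.279/1.99)/(0.279−1.99) = ln(0.1402)/-1.711 = -1.965/-1.711 = 1.15 min.

1.15 min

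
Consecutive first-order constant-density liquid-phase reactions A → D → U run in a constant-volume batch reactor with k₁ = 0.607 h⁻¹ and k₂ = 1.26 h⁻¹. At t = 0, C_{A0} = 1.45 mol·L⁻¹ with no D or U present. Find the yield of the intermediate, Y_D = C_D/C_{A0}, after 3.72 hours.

0.0886

Solving the coupled first-order balances gives C_D(t) = [k₁/(k₂−k₁)]·C_{A0}·(e^(−k₁t) − e^(−k₂t)).
e^(−k₁t) = e^(−0.607×3.72) = e^(−2.258) = 0.1046; e^(−k₂t) = e^(−4.687) = 0.009212.
C_D = 0.607×1.45/(1.26−0.607) × (0.1046−0.009212) = 1.348×0.09534 = 0.1285 mol·L⁻¹.
Y_D = C_D/C_{A0} = 0.1285/1.45 = 0.0886.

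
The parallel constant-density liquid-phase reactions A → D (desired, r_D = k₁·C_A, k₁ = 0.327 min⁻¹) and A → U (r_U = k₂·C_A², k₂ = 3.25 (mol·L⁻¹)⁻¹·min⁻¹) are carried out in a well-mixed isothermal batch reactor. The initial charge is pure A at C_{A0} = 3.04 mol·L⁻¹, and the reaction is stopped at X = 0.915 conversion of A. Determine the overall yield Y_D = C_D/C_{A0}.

C_A = C_{A0}(1−X) = 0.2584 mol·L⁻¹.
Along a PFR/batch, dC_D/dC_A = −r_D/(r_D+r_U) = −k₁/(k₁+k₂·C_A).
Integrating from C_{A0} to C_A: C_D = (0.327/3.25)·ln[(0.327+3.25·3.04)/(0.327+3.25·0.258)] = 0.1006·ln(10.21/1.167) = 0.2182 mol·L⁻¹.
Y_D = C_D/C_{A0} = 0.2182/3.04 = 0.0718.

0.0718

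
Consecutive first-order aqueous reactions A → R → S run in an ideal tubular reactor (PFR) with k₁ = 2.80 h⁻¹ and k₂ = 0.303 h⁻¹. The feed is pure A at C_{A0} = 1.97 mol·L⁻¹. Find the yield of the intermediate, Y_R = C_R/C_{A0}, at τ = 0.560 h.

Solving the coupled first-order balances gives C_R(τ) = [k₁/(k₂−k₁)]·C_{A0}·(e^(−k₁τ) − e^(−k₂τ)).
e^(−k₁τ) = e^(−2.80×0.560) = e^(−1.568) = 0.2085; e^(−k₂τ) = e^(−0.1697) = 0.8439.
C_R = 2.80×1.97/(0.303−2.80) × (0.2085−0.8439) = (-2.209)×(-0.6355) = 1.404 mol·L⁻¹.
Y_R = C_R/C_{A0} = 1.404/1.97 = 0.713.

0.713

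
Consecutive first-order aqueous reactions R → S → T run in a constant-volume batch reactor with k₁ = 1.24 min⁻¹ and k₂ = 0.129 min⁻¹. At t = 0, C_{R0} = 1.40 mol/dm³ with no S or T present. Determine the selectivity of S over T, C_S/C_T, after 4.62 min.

Solving the coupled first-order balances gives C_S(t) = [k₁/(k₂−k₁)]·C_{R0}·(e^(−k₁t) − e^(−k₂t)).
e^(−k₁t) = e^(−1.24×4.62) = e^(−5.729) = 0.003251; e^(−k₂t) = e^(−0.5960) = 0.5510.
C_S = 1.24×1.40/(0.129−1.24) × (0.003251−0.5510) = (-1.563)×(-0.5478) = 0.8559 mol/dm³.
C_R = C_{R0}e^(−k₁t) = 0.004551 mol/dm³, so C_T = C_{R0}−C_R−C_S = 0.5395 mol/dm³; C_S/C_T = 1.59.

1.59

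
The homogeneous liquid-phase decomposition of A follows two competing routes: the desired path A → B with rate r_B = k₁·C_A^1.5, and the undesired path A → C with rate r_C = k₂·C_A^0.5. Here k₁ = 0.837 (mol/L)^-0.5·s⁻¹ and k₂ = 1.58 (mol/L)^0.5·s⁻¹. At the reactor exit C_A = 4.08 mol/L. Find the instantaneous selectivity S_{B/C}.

S_{B/C} = r_B/r_C = (k₁·C_A^1.5)/(k₂·C_A^0.5) = (k₁/k₂)·C_A.
= (0.837×4.080^1.5) / (1.58×4.080^0.5) = 6.898/3.191 = 2.16.

2.16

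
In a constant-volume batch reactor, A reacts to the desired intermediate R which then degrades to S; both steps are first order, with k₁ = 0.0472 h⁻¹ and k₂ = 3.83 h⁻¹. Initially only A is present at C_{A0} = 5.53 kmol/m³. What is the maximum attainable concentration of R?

Evaluating C_R at t_opt = ln(k₂/k₁)/(k₂−k₁) gives C_{R,max}/C_{A0} = (k₁/k₂)^[k₂/(k₂−k₁)].
= (0.0472/3.83)^(3.83/(3.83−0.0472)) = (0.01232)^(1.012) = 0.01167.
C_{R,max} = 0.01167×5.53 = 0.0645 kmol/m³.

0.0645 kmol/m³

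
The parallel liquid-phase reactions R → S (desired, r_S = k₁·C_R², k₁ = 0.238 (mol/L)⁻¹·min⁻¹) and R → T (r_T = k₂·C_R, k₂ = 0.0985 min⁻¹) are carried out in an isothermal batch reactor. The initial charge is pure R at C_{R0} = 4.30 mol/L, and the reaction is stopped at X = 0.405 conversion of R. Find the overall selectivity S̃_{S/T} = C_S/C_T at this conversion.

C_R = C_{R0}(1−X) = 2.558 mol/L.
Along a PFR/batch, dC_T/dC_R = −r_T/(r_S+r_T) = −k₂/(k₂+k₁·C_R).
Integrating from C_{R0} to C_R: C_T = (0.0985/0.238)·ln[(0.0985+0.238·4.30)/(0.0985+0.238·2.56)] = 0.4139·ln(1.122/0.7074) = 0.1909 mol/L.
Then C_S = (C_{R0}−C_R) − C_T = 1.741 − 0.1909 = 1.551 mol/L.
S̃_{S/T} = C_S/C_T = 1.551/0.1909 = 8.12.

8.12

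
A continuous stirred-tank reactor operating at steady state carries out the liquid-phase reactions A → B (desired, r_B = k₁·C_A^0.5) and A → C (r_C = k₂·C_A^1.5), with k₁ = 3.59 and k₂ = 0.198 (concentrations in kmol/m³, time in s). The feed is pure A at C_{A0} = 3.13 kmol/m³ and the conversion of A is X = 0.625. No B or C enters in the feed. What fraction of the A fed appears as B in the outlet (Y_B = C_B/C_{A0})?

0.587

Exit C_A = C_{A0}(1−X) = 3.13×0.375 = 1.174 kmol/m³.
A CSTR operates uniformly at the exit composition, giving r_B = 3.889 and r_C = 0.2518 (each k·C_A^n at C_A = 1.174).
Fraction of consumed A going to B: r_B/(r_B+r_C) = 0.9392.
C_B = 0.9392·C_{A0}·X = 0.9392×3.13×0.625 = 1.84 kmol/m³; Y_B = C_B/C_{A0} = 0.587.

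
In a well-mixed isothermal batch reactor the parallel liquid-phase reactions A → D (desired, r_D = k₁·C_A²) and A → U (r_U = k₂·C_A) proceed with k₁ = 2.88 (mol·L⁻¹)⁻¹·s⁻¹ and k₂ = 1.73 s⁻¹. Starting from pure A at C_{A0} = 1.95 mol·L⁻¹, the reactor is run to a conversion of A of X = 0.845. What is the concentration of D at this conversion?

1.02 mol·L⁻¹

C_A = C_{A0}(1−X) = 0.3023 mol·L⁻¹.
Along a PFR/batch, dC_U/dC_A = −r_U/(r_D+r_U) = −k₂/(k₂+k₁·C_A).
Integrating from C_{A0} to C_A: C_U = (1.73/2.88)·ln[(1.73+2.88·1.95)/(1.73+2.88·0.302)] = 0.6007·ln(7.346/2.600) = 0.6238 mol·L⁻¹.
Then C_D = (C_{A0}−C_A) − C_U = 1.648 − 0.6238 = 1.024 mol·L⁻¹.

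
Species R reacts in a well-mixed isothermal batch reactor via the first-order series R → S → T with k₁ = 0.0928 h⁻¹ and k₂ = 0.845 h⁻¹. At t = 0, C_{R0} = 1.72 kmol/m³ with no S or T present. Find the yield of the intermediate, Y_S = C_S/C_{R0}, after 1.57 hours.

0.0739

Solving the coupled first-order balances gives C_S(t) = [k₁/(k₂−k₁)]·C_{R0}·(e^(−k₁t) − e^(−k₂t)).
e^(−k₁t) = e^(−0.0928×1.57) = e^(−0.1457) = 0.8644; e^(−k₂t) = e^(−1.327) = 0.2654.
C_S = 0.0928×1.72/(0.845−0.0928) × (0.8644−0.2654) = 0.2122×0.5991 = 0.1271 kmol/m³.
Y_S = C_S/C_{R0} = 0.1271/1.72 = 0.0739.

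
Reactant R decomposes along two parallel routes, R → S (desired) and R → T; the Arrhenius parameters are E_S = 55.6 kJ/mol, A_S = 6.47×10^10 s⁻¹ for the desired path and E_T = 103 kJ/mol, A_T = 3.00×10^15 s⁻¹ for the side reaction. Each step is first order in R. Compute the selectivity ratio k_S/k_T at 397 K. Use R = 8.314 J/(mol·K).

37.2

Since both paths have the same order in R, the concentration cancels and S_{S/T} = k_S/k_T = (A_S/A_T)·exp[(E_T−E_S)/(RT)].
(E_T−E_S)/(RT) = (103−55.6)×10³/(8.314×397) = 47400/3301 = 14.36.
k_S/k_T = (6.47×10^10/3.00×10^15)·exp(14.36) = 2.157×10^-5 × 1.725×10^6 = 37.2.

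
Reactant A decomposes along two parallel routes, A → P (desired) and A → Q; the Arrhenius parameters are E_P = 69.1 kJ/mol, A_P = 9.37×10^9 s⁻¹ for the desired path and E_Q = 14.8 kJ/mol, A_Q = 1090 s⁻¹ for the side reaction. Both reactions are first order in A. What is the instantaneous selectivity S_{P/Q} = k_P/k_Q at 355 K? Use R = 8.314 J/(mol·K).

0.0880

k_P/k_Q = (A_P/A_Q)·exp[−(E_P−E_Q)/(RT)] = (A_P/A_Q)·exp[(E_Q−E_P)/(RT)].
(E_Q−E_P)/(RT) = (14.8−69.1)×10³/(8.314×355) = -54300/2951 = -18.40.
k_P/k_Q = (9.37×10^9/1090)·exp(-18.40) = 8.596×10^6 × 1.023×10^-8 = 0.0880.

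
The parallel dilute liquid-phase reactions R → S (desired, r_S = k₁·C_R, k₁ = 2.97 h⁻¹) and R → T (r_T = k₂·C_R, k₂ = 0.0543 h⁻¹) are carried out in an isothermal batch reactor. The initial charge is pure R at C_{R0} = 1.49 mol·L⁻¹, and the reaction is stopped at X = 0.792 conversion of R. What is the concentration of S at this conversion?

C_R = C_{R0}(1−X) = 0.3099 mol·L⁻¹.
Both paths are first order in R, so the instantaneous fraction to S is constant: dC_S/d(−C_R) = k₁/(k₁+k₂) = 0.9820.
C_S = 0.9820·(C_{R0}−C_R) = 0.9820×1.180 = 1.16 mol·L⁻¹.

1.16 mol·L⁻¹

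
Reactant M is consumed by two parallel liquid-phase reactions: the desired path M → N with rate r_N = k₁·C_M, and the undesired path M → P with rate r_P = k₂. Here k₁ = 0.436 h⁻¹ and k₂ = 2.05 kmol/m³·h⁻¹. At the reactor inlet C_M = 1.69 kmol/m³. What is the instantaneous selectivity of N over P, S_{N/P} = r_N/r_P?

S_{N/P} = r_N/r_P = (k₁·C_M)/(k₂) = (k₁/k₂)·C_M.
= (0.436×1.690) / (2.05) = 0.7368/2.050 = 0.359.

0.359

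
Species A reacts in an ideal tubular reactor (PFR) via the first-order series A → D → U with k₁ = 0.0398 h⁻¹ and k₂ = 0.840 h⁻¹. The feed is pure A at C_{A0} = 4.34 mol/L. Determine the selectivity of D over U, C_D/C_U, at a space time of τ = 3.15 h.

0.521

The intermediate concentration in a first-order A→B→C sequence is C_D = k₁C_{A0}(e^(−k₁τ) − e^(−k₂τ))/(k₂−k₁).
e^(−k₁τ) = e^(−0.0398×3.15) = e^(−0.1254) = 0.8822; e^(−k₂τ) = e^(−2.646) = 0.07093.
C_D = 0.0398×4.34/(0.840−0.0398) × (0.8822−0.07093) = 0.2159×0.8112 = 0.1751 mol/L.
C_A = C_{A0}e^(−k₁τ) = 3.829 mol/L, so C_U = C_{A0}−C_A−C_D = 0.3363 mol/L; C_D/C_U = 0.521.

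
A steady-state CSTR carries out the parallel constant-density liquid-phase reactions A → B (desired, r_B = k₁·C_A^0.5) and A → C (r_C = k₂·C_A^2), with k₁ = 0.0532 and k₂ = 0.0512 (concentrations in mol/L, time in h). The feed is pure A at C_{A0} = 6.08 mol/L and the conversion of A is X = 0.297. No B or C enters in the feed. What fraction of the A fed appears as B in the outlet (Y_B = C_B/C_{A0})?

0.0312

Exit C_A = C_{A0}(1−X) = 6.08×0.703 = 4.274 mol/L.
Rates in a CSTR are evaluated at the outlet concentration: r_B = 0.0532×4.274^0.5 = 0.1100, r_C = 0.0512×4.274^2 = 0.9354.
Fraction of consumed A going to B: r_B/(r_B+r_C) = 0.1052.
C_B = 0.1052·C_{A0}·X = 0.1052×6.08×0.297 = 0.190 mol/L; Y_B = C_B/C_{A0} = 0.0312.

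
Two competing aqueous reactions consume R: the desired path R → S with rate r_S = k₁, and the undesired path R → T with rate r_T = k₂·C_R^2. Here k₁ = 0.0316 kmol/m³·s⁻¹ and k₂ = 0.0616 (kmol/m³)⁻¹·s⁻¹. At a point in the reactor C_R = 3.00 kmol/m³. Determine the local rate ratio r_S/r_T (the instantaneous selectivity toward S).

S_{S/T} = r_S/r_T = (k₁)/(k₂·C_R^2) = (k₁/k₂)·C_R^-2.
= (0.0316) / (0.0616×3.000^2) = 0.03160/0.5544 = 0.0570.

0.0570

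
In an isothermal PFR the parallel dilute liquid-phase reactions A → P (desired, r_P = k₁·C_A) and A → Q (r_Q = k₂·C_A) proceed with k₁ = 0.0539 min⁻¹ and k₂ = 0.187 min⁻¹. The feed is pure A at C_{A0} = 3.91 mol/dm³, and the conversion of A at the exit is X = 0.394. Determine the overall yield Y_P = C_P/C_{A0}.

0.0882

C_A = C_{A0}(1−X) = 2.369 mol/dm³.
Both paths are first order in A, so the instantaneous fraction to P is constant: dC_P/d(−C_A) = k₁/(k₁+k₂) = 0.2237.
C_P = 0.2237·(C_{A0}−C_A) = 0.2237×1.541 = 0.345 mol/dm³.
Y_P = C_P/C_{A0} = 0.3447/3.91 = 0.0882.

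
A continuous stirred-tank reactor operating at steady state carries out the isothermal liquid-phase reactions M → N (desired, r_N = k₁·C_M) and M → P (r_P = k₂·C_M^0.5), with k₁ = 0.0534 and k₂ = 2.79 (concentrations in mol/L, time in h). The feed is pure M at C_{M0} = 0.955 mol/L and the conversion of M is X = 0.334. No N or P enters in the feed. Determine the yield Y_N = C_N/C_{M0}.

0.00502

Exit C_M = C_{M0}(1−X) = 0.955×0.666 = 0.6360 mol/L.
A CSTR operates uniformly at the exit composition, giving r_N = 0.03396 and r_P = 2.225 (each k·C_M^n at C_M = 0.6360).
Fraction of consumed M going to N: r_N/(r_N+r_P) = 0.01503.
C_N = 0.01503·C_{M0}·X = 0.01503×0.955×0.334 = 0.00480 mol/L; Y_N = C_N/C_{M0} = 0.00502.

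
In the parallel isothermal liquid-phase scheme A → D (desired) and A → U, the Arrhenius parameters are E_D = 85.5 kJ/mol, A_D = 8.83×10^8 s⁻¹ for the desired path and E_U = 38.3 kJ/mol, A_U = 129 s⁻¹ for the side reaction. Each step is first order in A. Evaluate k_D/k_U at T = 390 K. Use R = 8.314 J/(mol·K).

3.26

k_D/k_U = (A_D/A_U)·exp[−(E_D−E_U)/(RT)] = (A_D/A_U)·exp[(E_U−E_D)/(RT)].
(E_U−E_D)/(RT) = (38.3−85.5)×10³/(8.314×390) = -47200/3242 = -14.56.
k_D/k_U = (8.83×10^8/129)·exp(-14.56) = 6.845×10^6 × 4.765×10^-7 = 3.26.
Since E_D > E_U, raising the temperature improves selectivity toward D.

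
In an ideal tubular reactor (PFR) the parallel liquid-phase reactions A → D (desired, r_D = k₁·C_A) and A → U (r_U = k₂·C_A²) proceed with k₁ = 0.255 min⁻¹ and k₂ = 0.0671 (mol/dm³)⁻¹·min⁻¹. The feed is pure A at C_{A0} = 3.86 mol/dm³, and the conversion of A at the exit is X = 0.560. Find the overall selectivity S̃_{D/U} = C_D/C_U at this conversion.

C_A = C_{A0}(1−X) = 1.698 mol/dm³.
Along a PFR/batch, dC_D/dC_A = −r_D/(r_D+r_U) = −k₁/(k₁+k₂·C_A).
Integrating from C_{A0} to C_A: C_D = (0.255/0.0671)·ln[(0.255+0.0671·3.86)/(0.255+0.0671·1.70)] = 3.800·ln(0.5140/0.3690) = 1.260 mol/dm³.
C_U = (C_{A0}−C_A)−C_D = 0.9017 mol/dm³; S̃_{D/U} = 1.260/0.9017 = 1.40.

1.40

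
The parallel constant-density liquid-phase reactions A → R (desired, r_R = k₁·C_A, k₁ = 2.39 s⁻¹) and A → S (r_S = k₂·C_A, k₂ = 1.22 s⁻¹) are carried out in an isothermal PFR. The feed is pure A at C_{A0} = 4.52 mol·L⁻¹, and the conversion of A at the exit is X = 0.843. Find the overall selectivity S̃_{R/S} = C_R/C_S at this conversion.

1.96

C_A = C_{A0}(1−X) = 0.7096 mol·L⁻¹.
Both paths are first order in A, so the instantaneous fraction to R is constant: dC_R/d(−C_A) = k₁/(k₁+k₂) = 0.6620.
C_R = 0.6620·(C_{A0}−C_A) = 0.6620×3.810 = 2.52 mol·L⁻¹.
C_S = (C_{A0}−C_A)−C_R = 1.288 mol·L⁻¹; S̃_{R/S} = 2.523/1.288 = 1.96.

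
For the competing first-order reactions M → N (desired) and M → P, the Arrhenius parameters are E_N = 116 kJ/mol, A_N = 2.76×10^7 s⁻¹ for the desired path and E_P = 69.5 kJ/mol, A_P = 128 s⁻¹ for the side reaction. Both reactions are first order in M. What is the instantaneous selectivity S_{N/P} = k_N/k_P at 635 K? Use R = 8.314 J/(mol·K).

32.2

Since both paths have the same order in M, the concentration cancels and S_{N/P} = k_N/k_P = (A_N/A_P)·exp[(E_P−E_N)/(RT)].
(E_P−E_N)/(RT) = (69.5−116)×10³/(8.314×635) = -46500/5279 = -8.808.
k_N/k_P = (2.76×10^7/128)·exp(-8.808) = 2.156×10^5 × 1.496×10^-4 = 32.2.
Since E_N > E_P, raising the temperature improves selectivity toward N.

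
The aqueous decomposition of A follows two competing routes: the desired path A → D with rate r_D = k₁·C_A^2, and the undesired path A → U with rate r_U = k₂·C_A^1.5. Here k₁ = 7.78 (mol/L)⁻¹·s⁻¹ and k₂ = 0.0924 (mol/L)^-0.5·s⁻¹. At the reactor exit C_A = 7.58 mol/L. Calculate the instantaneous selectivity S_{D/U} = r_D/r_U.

232

S_{D/U} = r_D/r_U = (k₁·C_A^2)/(k₂·C_A^1.5) = (k₁/k₂)·C_A^0.5.
= (7.78×7.580^2) / (0.0924×7.580^1.5) = 447.0/1.928 = 232.
Since the desired path is higher order in A, keeping C_A high (PFR or concentrated feed) favours D.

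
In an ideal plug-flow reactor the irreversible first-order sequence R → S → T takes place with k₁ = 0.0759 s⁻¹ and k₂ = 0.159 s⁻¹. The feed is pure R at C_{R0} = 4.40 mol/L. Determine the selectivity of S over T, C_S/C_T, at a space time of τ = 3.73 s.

2.90

Solving the coupled first-order balances gives C_S(τ) = [k₁/(k₂−k₁)]·C_{R0}·(e^(−k₁τ) − e^(−k₂τ)).
e^(−k₁τ) = e^(−0.0759×3.73) = e^(−0.2831) = 0.7534; e^(−k₂τ) = e^(−0.5931) = 0.5526.
C_S = 0.0759×4.40/(0.159−0.0759) × (0.7534−0.5526) = 4.019×0.2008 = 0.8070 mol/L.
C_R = C_{R0}e^(−k₁τ) = 3.315 mol/L, so C_T = C_{R0}−C_R−C_S = 0.2779 mol/L; C_S/C_T = 2.90.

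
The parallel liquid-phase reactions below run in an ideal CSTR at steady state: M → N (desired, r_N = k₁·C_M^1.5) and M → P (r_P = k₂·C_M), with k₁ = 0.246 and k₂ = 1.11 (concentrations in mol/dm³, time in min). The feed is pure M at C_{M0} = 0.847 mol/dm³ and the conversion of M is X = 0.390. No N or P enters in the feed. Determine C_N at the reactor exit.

Exit C_M = C_{M0}(1−X) = 0.847×0.610 = 0.5167 mol/dm³.
In a CSTR the entire volume is at exit conditions, so r_N = 0.246×0.5167^1.5 = 0.09136 and r_P = 1.11×0.5167 = 0.5735.
Fraction of consumed M going to N: r_N/(r_N+r_P) = 0.1374.
C_N = 0.1374·C_{M0}·X = 0.1374×0.847×0.390 = 0.0454 mol/dm³.

0.0454 mol/dm³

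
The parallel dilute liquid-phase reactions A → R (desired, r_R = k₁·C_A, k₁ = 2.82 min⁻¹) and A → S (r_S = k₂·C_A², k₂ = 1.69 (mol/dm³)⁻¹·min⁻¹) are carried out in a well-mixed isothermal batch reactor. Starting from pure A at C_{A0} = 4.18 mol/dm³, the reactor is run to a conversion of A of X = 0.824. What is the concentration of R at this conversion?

C_A = C_{A0}(1−X) = 0.7357 mol/dm³.
Along a PFR/batch, dC_R/dC_A = −r_R/(r_R+r_S) = −k₁/(k₁+k₂·C_A).
Integrating from C_{A0} to C_A: C_R = (2.82/1.69)·ln[(2.82+1.69·4.18)/(2.82+1.69·0.736)] = 1.669·ln(9.884/4.063) = 1.483 mol/dm³.

1.48 mol/dm³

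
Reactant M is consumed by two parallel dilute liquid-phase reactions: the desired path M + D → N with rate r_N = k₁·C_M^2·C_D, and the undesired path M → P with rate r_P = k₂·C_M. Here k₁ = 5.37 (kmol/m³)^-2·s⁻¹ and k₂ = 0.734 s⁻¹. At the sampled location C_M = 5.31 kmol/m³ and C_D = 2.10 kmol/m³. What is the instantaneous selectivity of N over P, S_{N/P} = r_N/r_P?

81.6

S_{N/P} = r_N/r_P = (k₁·C_M^2·C_D)/(k₂·C_M) = (k₁/k₂)·C_M·C_D.
= (5.37×5.310^2×2.100) / (0.734×5.310) = 318.0/3.898 = 81.6.
Since the desired path is higher order in M, keeping C_M high (PFR or concentrated feed) favours N.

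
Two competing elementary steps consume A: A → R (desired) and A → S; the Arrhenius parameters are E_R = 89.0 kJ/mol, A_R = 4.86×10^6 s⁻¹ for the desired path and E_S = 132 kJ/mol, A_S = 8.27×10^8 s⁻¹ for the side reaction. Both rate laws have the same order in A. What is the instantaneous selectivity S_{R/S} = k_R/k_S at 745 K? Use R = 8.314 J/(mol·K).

With equal orders, S_{R/S} = k_R/k_S = (A_R/A_S)·exp[(E_S−E_R)/(RT)].
(E_S−E_R)/(RT) = (132−89.0)×10³/(8.314×745) = 43000/6194 = 6.942.
k_R/k_S = (4.86×10^6/8.27×10^8)·exp(6.942) = 0.005877 × 1035 = 6.08.

6.08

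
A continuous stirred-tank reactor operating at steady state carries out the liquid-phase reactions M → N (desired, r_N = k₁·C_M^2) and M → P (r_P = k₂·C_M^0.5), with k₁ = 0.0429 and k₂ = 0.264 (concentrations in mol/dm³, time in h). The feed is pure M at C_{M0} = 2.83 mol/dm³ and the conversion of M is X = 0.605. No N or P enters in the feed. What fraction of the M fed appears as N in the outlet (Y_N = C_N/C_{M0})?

Exit C_M = C_{M0}(1−X) = 2.83×0.395 = 1.118 mol/dm³.
A CSTR operates uniformly at the exit composition, giving r_N = 0.05361 and r_P = 0.2791 (each k·C_M^n at C_M = 1.118).
Fraction of consumed M going to N: r_N/(r_N+r_P) = 0.1611.
C_N = 0.1611·C_{M0}·X = 0.1611×2.83×0.605 = 0.276 mol/dm³; Y_N = C_N/C_{M0} = 0.0975.

0.0975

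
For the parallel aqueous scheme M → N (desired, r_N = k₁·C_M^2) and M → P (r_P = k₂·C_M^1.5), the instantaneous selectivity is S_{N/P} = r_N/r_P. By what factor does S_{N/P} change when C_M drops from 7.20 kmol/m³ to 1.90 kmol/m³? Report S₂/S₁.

0.514

S_{N/P} = (k₁/k₂)·C_M^0.5, so S₂/S₁ = (C_{M,2}/C_{M,1})^0.5.
= (1.90/7.20)^0.5 = (0.2639)^0.5 = 0.514.
Selectivity toward N falls as C_M falls — high-concentration operation is favoured.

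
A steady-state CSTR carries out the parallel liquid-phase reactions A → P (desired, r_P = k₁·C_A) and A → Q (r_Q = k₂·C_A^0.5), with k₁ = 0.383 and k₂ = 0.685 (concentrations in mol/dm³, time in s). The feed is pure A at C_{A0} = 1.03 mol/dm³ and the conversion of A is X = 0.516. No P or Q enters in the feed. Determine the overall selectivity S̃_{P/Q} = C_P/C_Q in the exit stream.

0.395

Exit C_A = C_{A0}(1−X) = 1.03×0.484 = 0.4985 mol/dm³.
A CSTR operates uniformly at the exit composition, giving r_P = 0.1909 and r_Q = 0.4837 (each k·C_A^n at C_A = 0.4985).
Overall selectivity = C_P/C_Q = r_Pτ/(r_Qτ) = r_P/r_Q = 0.395.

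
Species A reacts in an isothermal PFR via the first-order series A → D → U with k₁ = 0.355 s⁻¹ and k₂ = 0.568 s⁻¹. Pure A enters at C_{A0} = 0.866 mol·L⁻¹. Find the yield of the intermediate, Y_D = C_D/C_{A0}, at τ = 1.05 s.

Solving the coupled first-order balances gives C_D(τ) = [k₁/(k₂−k₁)]·C_{A0}·(e^(−k₁τ) − e^(−k₂τ)).
e^(−k₁τ) = e^(−0.355×1.05) = e^(−0.3727) = 0.6888; e^(−k₂τ) = e^(−0.5964) = 0.5508.
C_D = 0.355×0.866/(0.568−0.355) × (0.6888−0.5508) = 1.443×0.1380 = 0.1992 mol·L⁻¹.
Y_D = C_D/C_{A0} = 0.1992/0.866 = 0.230.

0.230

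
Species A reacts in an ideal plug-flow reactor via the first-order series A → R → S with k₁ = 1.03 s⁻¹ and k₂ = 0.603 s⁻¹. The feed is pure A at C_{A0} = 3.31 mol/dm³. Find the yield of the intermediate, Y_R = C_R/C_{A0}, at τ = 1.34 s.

0.468

For first-order series with pure A initially, C_R(τ) = k₁C_{A0}/(k₂−k₁)·(e^(−k₁τ) − e^(−k₂τ)).
e^(−k₁τ) = e^(−1.03×1.34) = e^(−1.380) = 0.2515; e^(−k₂τ) = e^(−0.8080) = 0.4457.
C_R = 1.03×3.31/(0.603−1.03) × (0.2515−0.4457) = (-7.984)×(-0.1942) = 1.551 mol/dm³.
Y_R = C_R/C_{A0} = 1.551/3.31 = 0.468.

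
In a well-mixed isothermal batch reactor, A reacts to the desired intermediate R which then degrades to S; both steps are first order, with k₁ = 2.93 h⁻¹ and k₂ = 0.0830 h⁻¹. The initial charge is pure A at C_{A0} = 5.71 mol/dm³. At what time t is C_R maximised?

1.25 h

The intermediate peaks when r₁ = r₂, i.e. k₁e^(−k₁t) = k₂e^(−k₂t), giving t_opt = ln(k₂/k₁)/(k₂−k₁).
= ln(0.0830/2.93)/(0.0830−2.93) = ln(0.02833)/-2.847 = -3.564/-2.847 = 1.25 h.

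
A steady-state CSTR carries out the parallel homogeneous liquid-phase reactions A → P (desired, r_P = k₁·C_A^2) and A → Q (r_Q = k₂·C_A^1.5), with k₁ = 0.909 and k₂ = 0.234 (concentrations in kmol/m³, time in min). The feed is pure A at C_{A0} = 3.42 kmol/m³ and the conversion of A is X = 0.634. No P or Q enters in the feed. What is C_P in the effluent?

Exit C_A = C_{A0}(1−X) = 3.42×0.366 = 1.252 kmol/m³.
Rates in a CSTR are evaluated at the outlet concentration: r_P = 0.909×1.252^2 = 1.424, r_Q = 0.234×1.252^1.5 = 0.3277.
Fraction of consumed A going to P: r_P/(r_P+r_Q) = 0.8129.
C_P = 0.8129·C_{A0}·X = 0.8129×3.42×0.634 = 1.76 kmol/m³.

1.76 kmol/m³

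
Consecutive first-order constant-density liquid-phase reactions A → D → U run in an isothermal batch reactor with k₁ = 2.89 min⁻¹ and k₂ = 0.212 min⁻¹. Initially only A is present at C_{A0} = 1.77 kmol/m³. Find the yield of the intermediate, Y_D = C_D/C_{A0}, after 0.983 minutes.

The intermediate concentration in a first-order A→B→C sequence is C_D = k₁C_{A0}(e^(−k₁t) − e^(−k₂t))/(k₂−k₁).
e^(−k₁t) = e^(−2.89×0.983) = e^(−2.841) = 0.05837; e^(−k₂t) = e^(−0.2084) = 0.8119.
C_D = 2.89×1.77/(0.212−2.89) × (0.05837−0.8119) = (-1.910)×(-0.7535) = 1.439 kmol/m³.
Y_D = C_D/C_{A0} = 1.439/1.77 = 0.813.

0.813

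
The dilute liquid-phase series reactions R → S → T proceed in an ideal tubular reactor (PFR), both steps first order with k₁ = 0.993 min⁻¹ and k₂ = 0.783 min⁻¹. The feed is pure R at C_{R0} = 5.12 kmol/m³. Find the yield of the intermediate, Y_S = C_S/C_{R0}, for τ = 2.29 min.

0.300

The intermediate concentration in a first-order A→B→C sequence is C_S = k₁C_{R0}(e^(−k₁τ) − e^(−k₂τ))/(k₂−k₁).
e^(−k₁τ) = e^(−0.993×2.29) = e^(−2.274) = 0.1029; e^(−k₂τ) = e^(−1.793) = 0.1664.
C_S = 0.993×5.12/(0.783−0.993) × (0.1029−0.1664) = (-24.21)×(-0.06355) = 1.538 kmol/m³.
Y_S = C_S/C_{R0} = 1.538/5.12 = 0.300.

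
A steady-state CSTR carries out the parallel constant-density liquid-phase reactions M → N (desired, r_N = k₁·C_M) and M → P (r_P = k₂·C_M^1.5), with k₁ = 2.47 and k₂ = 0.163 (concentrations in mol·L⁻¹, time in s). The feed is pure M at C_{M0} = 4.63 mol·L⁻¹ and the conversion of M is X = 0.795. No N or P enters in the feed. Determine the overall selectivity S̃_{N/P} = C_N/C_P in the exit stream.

15.6

Exit C_M = C_{M0}(1−X) = 4.63×0.205 = 0.9491 mol·L⁻¹.
A CSTR operates uniformly at the exit composition, giving r_N = 2.344 and r_P = 0.1507 (each k·C_M^n at C_M = 0.9491).
Overall selectivity = C_N/C_P = r_Nτ/(r_Pτ) = r_N/r_P = 15.6.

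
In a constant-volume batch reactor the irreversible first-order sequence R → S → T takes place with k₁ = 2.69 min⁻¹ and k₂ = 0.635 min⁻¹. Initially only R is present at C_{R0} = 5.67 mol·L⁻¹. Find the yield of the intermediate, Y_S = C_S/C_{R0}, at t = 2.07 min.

Solving the coupled first-order balances gives C_S(t) = [k₁/(k₂−k₁)]·C_{R0}·(e^(−k₁t) − e^(−k₂t)).
e^(−k₁t) = e^(−2.69×2.07) = e^(−5.568) = 0.003817; e^(−k₂t) = e^(−1.314) = 0.2686.
C_S = 2.69×5.67/(0.635−2.69) × (0.003817−0.2686) = (-7.422)×(-0.2648) = 1.965 mol·L⁻¹.
Y_S = C_S/C_{R0} = 1.965/5.67 = 0.347.

0.347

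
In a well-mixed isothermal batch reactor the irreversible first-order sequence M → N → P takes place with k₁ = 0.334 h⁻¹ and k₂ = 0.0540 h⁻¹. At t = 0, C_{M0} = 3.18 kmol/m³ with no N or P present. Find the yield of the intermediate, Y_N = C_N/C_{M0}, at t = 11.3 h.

0.621

For first-order series with pure M initially, C_N(t) = k₁C_{M0}/(k₂−k₁)·(e^(−k₁t) − e^(−k₂t)).
e^(−k₁t) = e^(−0.334×11.3) = e^(−3.774) = 0.02296; e^(−k₂t) = e^(−0.6102) = 0.5432.
C_N = 0.334×3.18/(0.0540−0.334) × (0.02296−0.5432) = (-3.793)×(-0.5203) = 1.974 kmol/m³.
Y_N = C_N/C_{M0} = 1.974/3.18 = 0.621.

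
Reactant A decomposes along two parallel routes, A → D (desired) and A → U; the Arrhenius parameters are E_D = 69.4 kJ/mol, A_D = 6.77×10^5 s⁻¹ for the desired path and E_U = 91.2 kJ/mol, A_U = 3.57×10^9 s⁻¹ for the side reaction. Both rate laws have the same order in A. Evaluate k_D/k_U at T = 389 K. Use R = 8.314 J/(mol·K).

0.160

Since both paths have the same order in A, the concentration cancels and S_{D/U} = k_D/k_U = (A_D/A_U)·exp[(E_U−E_D)/(RT)].
(E_U−E_D)/(RT) = (91.2−69.4)×10³/(8.314×389) = 21800/3234 = 6.741.
k_D/k_U = (6.77×10^5/3.57×10^9)·exp(6.741) = 1.896×10^-4 × 846.0 = 0.160.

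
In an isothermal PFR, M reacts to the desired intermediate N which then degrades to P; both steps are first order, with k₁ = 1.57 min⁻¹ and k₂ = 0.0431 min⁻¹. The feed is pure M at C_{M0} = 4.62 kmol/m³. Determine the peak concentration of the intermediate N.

4.17 kmol/m³

For a first-order series the maximum intermediate yield is C_{N,max}/C_{M0} = (k₁/k₂)^[k₂/(k₂−k₁)].
= (1.57/0.0431)^(0.0431/(0.0431−1.57)) = (36.43)^(-0.02823) = 0.9035.
C_{N,max} = 0.9035×4.62 = 4.17 kmol/m³.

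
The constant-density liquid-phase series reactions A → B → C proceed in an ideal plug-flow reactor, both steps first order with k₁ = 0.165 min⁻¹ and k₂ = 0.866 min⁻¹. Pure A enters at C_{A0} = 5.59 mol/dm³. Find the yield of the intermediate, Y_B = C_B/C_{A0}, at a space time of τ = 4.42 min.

Solving the coupled first-order balances gives C_B(τ) = [k₁/(k₂−k₁)]·C_{A0}·(e^(−k₁τ) − e^(−k₂τ)).
e^(−k₁τ) = e^(−0.165×4.42) = e^(−0.7293) = 0.4822; e^(−k₂τ) = e^(−3.828) = 0.02176.
C_B = 0.165×5.59/(0.866−0.165) × (0.4822−0.02176) = 1.316×0.4605 = 0.6059 mol/dm³.
Y_B = C_B/C_{A0} = 0.6059/5.59 = 0.108.

0.108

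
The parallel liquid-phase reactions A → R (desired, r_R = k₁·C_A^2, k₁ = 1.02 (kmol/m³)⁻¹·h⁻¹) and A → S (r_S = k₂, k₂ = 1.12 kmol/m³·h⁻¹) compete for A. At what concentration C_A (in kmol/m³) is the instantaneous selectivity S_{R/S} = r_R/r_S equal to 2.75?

1.74 kmol/m³

S_{R/S} = (k₁/k₂)·C_A^2 ⇒ C_A = (S·k₂/k₁)^(0.5).
= (2.75×1.12/1.02)^(0.5) = (3.020)^(0.5) = 1.74 kmol/m³.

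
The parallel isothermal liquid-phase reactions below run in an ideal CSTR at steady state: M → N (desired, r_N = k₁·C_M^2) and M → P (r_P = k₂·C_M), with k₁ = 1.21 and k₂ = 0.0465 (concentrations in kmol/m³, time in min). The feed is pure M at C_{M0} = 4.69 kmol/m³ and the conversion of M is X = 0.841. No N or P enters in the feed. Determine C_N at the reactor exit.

Exit C_M = C_{M0}(1−X) = 4.69×0.159 = 0.7457 kmol/m³.
A CSTR operates uniformly at the exit composition, giving r_N = 0.6729 and r_P = 0.03468 (each k·C_M^n at C_M = 0.7457).
Fraction of consumed M going to N: r_N/(r_N+r_P) = 0.9510.
C_N = 0.9510·C_{M0}·X = 0.9510×4.69×0.841 = 3.75 kmol/m³.

3.75 kmol/m³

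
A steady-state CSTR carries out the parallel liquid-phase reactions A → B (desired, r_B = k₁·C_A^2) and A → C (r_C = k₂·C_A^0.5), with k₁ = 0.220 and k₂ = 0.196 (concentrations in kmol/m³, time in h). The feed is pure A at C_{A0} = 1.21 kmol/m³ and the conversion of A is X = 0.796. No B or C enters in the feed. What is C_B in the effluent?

Exit C_A = C_{A0}(1−X) = 1.21×0.204 = 0.2468 kmol/m³.
A CSTR operates uniformly at the exit composition, giving r_B = 0.01340 and r_C = 0.09738 (each k·C_A^n at C_A = 0.2468).
Fraction of consumed A going to B: r_B/(r_B+r_C) = 0.1210.
C_B = 0.1210·C_{A0}·X = 0.1210×1.21×0.796 = 0.117 kmol/m³.

0.117 kmol/m³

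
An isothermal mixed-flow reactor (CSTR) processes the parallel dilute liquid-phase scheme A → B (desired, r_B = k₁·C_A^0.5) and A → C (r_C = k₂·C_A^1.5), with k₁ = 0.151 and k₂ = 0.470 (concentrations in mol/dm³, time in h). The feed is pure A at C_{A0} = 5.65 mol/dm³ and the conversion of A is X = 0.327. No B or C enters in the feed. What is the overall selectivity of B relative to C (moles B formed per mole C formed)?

Exit C_A = C_{A0}(1−X) = 5.65×0.673 = 3.802 mol/dm³.
A CSTR operates uniformly at the exit composition, giving r_B = 0.2944 and r_C = 3.485 (each k·C_A^n at C_A = 3.802).
Overall selectivity = C_B/C_C = r_Bτ/(r_Cτ) = r_B/r_C = 0.0845.

0.0845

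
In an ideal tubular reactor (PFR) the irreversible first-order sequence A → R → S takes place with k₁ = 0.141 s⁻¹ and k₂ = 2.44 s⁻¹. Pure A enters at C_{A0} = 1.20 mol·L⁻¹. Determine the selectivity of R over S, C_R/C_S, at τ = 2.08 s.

For first-order series with pure A initially, C_R(τ) = k₁C_{A0}/(k₂−k₁)·(e^(−k₁τ) − e^(−k₂τ)).
e^(−k₁τ) = e^(−0.141×2.08) = e^(−0.2933) = 0.7458; e^(−k₂τ) = e^(−5.075) = 0.006250.
C_R = 0.141×1.20/(2.44−0.141) × (0.7458−0.006250) = 0.07360×0.7396 = 0.05443 mol·L⁻¹.
C_A = C_{A0}e^(−k₁τ) = 0.8950 mol·L⁻¹, so C_S = C_{A0}−C_A−C_R = 0.2506 mol·L⁻¹; C_R/C_S = 0.217.

0.217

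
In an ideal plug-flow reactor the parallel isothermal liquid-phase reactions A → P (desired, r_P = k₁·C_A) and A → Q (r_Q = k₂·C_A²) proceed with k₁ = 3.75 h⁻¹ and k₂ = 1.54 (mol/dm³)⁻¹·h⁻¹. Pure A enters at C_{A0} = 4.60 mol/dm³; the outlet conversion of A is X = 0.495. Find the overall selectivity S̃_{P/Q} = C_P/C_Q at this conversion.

C_A = C_{A0}(1−X) = 2.323 mol/dm³.
Along a PFR/batch, dC_P/dC_A = −r_P/(r_P+r_Q) = −k₁/(k₁+k₂·C_A).
Integrating from C_{A0} to C_A: C_P = (3.75/1.54)·ln[(3.75+1.54·4.60)/(3.75+1.54·2.32)] = 2.435·ln(10.83/7.327) = 0.9523 mol/dm³.
C_Q = (C_{A0}−C_A)−C_P = 1.325 mol/dm³; S̃_{P/Q} = 0.9523/1.325 = 0.719.

0.719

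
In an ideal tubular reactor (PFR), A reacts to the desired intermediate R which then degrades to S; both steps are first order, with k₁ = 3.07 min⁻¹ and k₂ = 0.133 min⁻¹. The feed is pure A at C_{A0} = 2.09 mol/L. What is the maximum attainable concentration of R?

At the optimum, C_{R,max}/C_{A0} = (k₁/k₂)^[k₂/(k₂−k₁)].
= (3.07/0.133)^(0.133/(0.133−3.07)) = (23.08)^(-0.04528) = 0.8675.
C_{R,max} = 0.8675×2.09 = 1.81 mol/L.

1.81 mol/L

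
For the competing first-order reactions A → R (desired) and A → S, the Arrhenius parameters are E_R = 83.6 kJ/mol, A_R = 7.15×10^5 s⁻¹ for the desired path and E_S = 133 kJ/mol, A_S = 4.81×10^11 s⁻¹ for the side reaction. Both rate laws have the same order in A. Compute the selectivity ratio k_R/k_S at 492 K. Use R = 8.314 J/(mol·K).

k_R/k_S = (A_R/A_S)·exp[−(E_R−E_S)/(RT)] = (A_R/A_S)·exp[(E_S−E_R)/(RT)].
(E_S−E_R)/(RT) = (133−83.6)×10³/(8.314×492) = 49400/4090 = 12.08.
k_R/k_S = (7.15×10^5/4.81×10^11)·exp(12.08) = 1.486×10^-6 × 1.757×10^5 = 0.261.

0.261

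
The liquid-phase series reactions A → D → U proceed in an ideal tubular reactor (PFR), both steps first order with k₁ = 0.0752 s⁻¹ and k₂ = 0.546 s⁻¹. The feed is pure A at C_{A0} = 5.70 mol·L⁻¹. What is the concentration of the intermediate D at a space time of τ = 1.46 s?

0.406 mol·L⁻¹

For first-order series with pure A initially, C_D(τ) = k₁C_{A0}/(k₂−k₁)·(e^(−k₁τ) − e^(−k₂τ)).
e^(−k₁τ) = e^(−0.0752×1.46) = e^(−0.1098) = 0.8960; e^(−k₂τ) = e^(−0.7972) = 0.4506.
C_D = 0.0752×5.70/(0.546−0.0752) × (0.8960−0.4506) = 0.9105×0.4454 = 0.4055 mol·L⁻¹.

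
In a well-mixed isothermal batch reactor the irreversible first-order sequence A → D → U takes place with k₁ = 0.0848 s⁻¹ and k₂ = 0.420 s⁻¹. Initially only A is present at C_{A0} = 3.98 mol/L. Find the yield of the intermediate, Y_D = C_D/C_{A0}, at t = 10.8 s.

For first-order series with pure A initially, C_D(t) = k₁C_{A0}/(k₂−k₁)·(e^(−k₁t) − e^(−k₂t)).
e^(−k₁t) = e^(−0.0848×10.8) = e^(−0.9158) = 0.4002; e^(−k₂t) = e^(−4.536) = 0.01072.
C_D = 0.0848×3.98/(0.420−0.0848) × (0.4002−0.01072) = 1.007×0.3895 = 0.3921 mol/L.
Y_D = C_D/C_{A0} = 0.3921/3.98 = 0.0985.

0.0985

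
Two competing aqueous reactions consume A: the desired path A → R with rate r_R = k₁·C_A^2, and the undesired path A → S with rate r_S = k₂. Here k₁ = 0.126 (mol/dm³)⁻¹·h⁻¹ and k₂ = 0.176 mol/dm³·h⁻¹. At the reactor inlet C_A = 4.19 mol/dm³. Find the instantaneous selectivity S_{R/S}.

S_{R/S} = r_R/r_S = (k₁·C_A^2)/(k₂) = (k₁/k₂)·C_A^2.
= (0.126×4.190^2) / (0.176) = 2.212/0.1760 = 12.6.
Since the desired path is higher order in A, keeping C_A high (PFR or concentrated feed) favours R.

12.6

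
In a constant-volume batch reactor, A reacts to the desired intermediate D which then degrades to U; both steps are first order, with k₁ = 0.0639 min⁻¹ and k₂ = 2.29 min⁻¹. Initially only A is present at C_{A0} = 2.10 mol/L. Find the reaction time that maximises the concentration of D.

Setting dC_D/dt = 0 gives t_opt = ln(k₂/k₁)/(k₂−k₁).
= ln(2.29/0.0639)/(2.29−0.0639) = ln(35.84)/2.226 = 3.579/2.226 = 1.61 min.

1.61 min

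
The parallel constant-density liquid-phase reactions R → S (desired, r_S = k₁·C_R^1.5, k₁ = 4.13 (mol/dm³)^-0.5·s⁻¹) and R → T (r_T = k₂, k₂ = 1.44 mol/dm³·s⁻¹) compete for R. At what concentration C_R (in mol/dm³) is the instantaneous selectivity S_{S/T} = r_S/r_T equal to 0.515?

0.318 mol/dm³

S_{S/T} = (k₁/k₂)·C_R^1.5 ⇒ C_R = (S·k₂/k₁)^(1/1.5).
= (0.515×1.44/4.13)^(0.6667) = (0.1796)^(0.6667) = 0.318 mol/dm³.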